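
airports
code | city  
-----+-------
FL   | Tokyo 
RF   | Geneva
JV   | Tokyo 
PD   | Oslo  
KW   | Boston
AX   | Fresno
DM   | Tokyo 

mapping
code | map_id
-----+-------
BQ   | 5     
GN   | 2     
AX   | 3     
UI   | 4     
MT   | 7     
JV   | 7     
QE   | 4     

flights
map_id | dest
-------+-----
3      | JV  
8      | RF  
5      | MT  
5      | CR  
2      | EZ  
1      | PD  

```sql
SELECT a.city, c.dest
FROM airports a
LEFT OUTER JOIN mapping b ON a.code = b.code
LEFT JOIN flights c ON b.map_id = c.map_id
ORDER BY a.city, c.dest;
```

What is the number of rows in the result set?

Evaluate left to right. First `airports a LEFT JOIN mapping b` on code: 7 row(s).
Then LEFT JOIN `flights c` on map_id: each of those 7 rows is kept; rows whose b.map_id has no match in c get NULL for c's columns.
Result: 7 row(s).

7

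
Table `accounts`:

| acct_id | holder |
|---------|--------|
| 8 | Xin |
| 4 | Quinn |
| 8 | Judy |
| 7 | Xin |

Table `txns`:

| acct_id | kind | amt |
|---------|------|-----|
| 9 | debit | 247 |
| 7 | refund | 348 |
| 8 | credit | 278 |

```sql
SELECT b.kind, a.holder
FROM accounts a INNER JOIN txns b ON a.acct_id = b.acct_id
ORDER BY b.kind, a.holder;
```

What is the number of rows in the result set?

3

INNER JOIN keeps only pairs where the ON condition holds.
Matching on a.acct_id = b.acct_id.
- a row (acct_id=8): matches 1 b row(s) → 1 output row(s).
- a row (acct_id=4): no match → dropped.
- a row (acct_id=8): matches 1 b row(s) → 1 output row(s).
- a row (acct_id=7): matches 1 b row(s) → 1 output row(s).
Total: 3 rows.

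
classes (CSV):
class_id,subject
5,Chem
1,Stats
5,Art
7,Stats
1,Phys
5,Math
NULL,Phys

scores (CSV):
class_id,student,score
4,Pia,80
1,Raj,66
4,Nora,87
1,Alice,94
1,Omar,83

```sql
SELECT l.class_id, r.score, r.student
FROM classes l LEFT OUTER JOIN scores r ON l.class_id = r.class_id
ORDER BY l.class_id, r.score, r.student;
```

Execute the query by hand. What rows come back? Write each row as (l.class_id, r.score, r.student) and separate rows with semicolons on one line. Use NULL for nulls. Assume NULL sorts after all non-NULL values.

(1, 66, Raj); (1, 66, Raj); (1, 83, Omar); (1, 83, Omar); (1, 94, Alice); (1, 94, Alice); (5, NULL, NULL); (5, NULL, NULL); (5, NULL, NULL); (7, NULL, NULL); (NULL, NULL, NULL)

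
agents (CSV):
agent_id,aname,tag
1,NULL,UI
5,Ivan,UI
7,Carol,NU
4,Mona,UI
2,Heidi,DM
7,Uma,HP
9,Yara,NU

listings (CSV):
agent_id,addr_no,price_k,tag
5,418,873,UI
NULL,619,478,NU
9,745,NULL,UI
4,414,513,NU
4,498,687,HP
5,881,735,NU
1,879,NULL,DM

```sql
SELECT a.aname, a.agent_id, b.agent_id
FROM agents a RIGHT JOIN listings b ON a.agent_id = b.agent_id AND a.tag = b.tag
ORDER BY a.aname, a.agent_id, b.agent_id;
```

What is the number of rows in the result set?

RIGHT JOIN keeps every row from `listings`; unmatched rows get NULL for `agents`'s columns.
Matching on a.agent_id = b.agent_id AND a.tag = b.tag. A NULL in a compared column never satisfies the condition.
- a[0] agent_id=1, tag=UI → no match.
- a[1] agent_id=5, tag=UI → 1 match(es) in b → 1 row(s).
- a[2] agent_id=7, tag=NU → no match.
- a[3] agent_id=4, tag=UI → no match.
- a[4] agent_id=2, tag=DM → no match.
- a[5] agent_id=7, tag=HP → no match.
- a[6] agent_id=9, tag=NU → no match.
- plus 6 unmatched b row(s), each kept with NULL a columns.
Total: 1 matched + 6 padded = 7 rows.

7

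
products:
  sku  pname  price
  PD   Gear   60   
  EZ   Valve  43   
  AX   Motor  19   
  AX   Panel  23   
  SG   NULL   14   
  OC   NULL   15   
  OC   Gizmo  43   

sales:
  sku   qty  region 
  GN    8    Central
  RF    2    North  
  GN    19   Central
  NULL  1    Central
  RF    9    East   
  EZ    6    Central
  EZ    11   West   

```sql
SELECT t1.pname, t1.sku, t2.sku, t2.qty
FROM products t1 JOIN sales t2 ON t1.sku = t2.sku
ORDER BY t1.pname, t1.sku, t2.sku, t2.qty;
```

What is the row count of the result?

2

INNER JOIN keeps only pairs where the ON condition holds.
Matching on t1.sku = t2.sku. A NULL in a compared column never satisfies the condition.
- t1 (sku=PD) has no partner → excluded.
- t1 (sku=EZ) pairs with 2 row(s) of t2.
- t1 (sku=AX) has no partner → excluded.
- t1 (sku=AX) has no partner → excluded.
- t1 (sku=SG) has no partner → excluded.
- t1 (sku=OC) has no partner → excluded.
- t1 (sku=OC) has no partner → excluded.
Total: 2 rows.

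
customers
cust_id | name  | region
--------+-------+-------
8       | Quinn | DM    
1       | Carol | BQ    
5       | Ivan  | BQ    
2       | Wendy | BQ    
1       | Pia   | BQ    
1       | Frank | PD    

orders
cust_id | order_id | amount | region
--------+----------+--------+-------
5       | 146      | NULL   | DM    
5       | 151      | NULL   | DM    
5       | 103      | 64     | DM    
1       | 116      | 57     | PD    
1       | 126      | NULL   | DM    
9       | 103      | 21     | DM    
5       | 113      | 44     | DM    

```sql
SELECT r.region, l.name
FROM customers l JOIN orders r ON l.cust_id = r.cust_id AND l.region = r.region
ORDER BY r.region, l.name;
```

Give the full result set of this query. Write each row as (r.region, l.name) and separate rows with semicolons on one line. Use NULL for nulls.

(PD, Frank)

INNER JOIN keeps only pairs where the ON condition holds.
Matching on l.cust_id = r.cust_id AND l.region = r.region.
Matched pairs: 1.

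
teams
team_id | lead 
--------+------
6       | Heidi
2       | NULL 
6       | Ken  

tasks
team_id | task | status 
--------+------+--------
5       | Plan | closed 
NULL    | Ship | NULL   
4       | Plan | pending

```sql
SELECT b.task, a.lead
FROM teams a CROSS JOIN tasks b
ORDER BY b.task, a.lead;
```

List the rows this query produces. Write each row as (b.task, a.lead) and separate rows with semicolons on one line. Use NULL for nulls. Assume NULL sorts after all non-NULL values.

CROSS JOIN pairs every row of `teams` with every row of `tasks`: 3 × 3 = 9 rows.

(Plan, Heidi); (Plan, Heidi); (Plan, Ken); (Plan, Ken); (Plan, NULL); (Plan, NULL); (Ship, Heidi); (Ship, Ken); (Ship, NULL)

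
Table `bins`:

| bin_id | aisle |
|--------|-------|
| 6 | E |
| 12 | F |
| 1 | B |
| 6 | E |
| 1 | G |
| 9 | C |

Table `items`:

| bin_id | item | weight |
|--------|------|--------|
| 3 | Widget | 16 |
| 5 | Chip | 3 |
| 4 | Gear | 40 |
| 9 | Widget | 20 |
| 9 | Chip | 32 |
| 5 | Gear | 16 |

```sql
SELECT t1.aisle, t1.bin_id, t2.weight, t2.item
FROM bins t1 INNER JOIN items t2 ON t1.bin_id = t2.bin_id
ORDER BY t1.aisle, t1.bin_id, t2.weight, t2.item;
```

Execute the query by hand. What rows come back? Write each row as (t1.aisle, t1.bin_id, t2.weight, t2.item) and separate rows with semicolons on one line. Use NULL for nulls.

(C, 9, 20, Widget); (C, 9, 32, Chip)

INNER JOIN keeps only pairs where the ON condition holds.
Matching on t1.bin_id = t2.bin_id.
- t1[0] bin_id=6 → no match; dropped.
- t1[1] bin_id=12 → no match; dropped.
- t1[2] bin_id=1 → no match; dropped.
- t1[3] bin_id=6 → no match; dropped.
- t1[4] bin_id=1 → no match; dropped.
- t1[5] bin_id=9 → 2 match(es) in t2 → 2 row(s).
After projecting and ordering:
t1.aisle | t1.bin_id | t2.weight | t2.item
C | 9 | 20 | Widget
C | 9 | 32 | Chip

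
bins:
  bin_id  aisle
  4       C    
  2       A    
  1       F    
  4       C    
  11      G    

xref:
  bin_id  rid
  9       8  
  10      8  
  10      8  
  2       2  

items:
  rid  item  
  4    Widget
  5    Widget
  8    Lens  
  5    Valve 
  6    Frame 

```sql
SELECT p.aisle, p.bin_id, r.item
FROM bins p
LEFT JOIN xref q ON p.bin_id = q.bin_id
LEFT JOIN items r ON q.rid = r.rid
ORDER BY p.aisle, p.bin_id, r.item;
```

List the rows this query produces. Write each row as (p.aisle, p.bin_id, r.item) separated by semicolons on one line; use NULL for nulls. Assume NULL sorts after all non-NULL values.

Evaluate left to right. First `bins p LEFT JOIN xref q` on bin_id: 5 row(s).
Then LEFT JOIN `items r` on rid: each of those 5 rows is kept; rows whose q.rid has no match in r get NULL for r's columns.

(A, 2, NULL); (C, 4, NULL); (C, 4, NULL); (F, 1, NULL); (G, 11, NULL)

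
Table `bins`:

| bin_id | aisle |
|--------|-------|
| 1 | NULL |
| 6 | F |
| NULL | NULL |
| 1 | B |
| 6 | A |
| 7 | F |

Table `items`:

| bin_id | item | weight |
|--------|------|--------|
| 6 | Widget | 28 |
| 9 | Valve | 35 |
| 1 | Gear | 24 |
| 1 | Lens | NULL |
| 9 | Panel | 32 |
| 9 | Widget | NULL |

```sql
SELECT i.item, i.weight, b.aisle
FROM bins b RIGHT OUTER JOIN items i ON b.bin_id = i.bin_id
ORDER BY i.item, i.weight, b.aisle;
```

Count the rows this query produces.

RIGHT JOIN keeps every row from `items`; unmatched rows get NULL for `bins`'s columns.
Matching on b.bin_id = i.bin_id. A NULL in a compared column never satisfies the condition.
Matched pairs: 6; unmatched i rows kept: 3.
Total: 6 matched + 3 padded = 9 rows.

9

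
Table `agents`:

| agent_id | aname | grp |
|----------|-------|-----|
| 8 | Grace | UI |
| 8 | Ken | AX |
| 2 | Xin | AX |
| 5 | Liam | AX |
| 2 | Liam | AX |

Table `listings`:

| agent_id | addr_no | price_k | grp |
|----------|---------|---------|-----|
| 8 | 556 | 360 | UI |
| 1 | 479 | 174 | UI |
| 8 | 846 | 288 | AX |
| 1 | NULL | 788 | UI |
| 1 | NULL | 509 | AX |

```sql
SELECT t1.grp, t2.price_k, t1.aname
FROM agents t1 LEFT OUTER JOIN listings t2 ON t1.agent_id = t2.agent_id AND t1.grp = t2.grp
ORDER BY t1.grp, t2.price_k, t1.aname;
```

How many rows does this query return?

5

LEFT JOIN keeps every row from `agents`; unmatched rows get NULL for `listings`'s columns.
Matching on t1.agent_id = t2.agent_id AND t1.grp = t2.grp.
- t1 (agent_id=8, grp=UI) pairs with 1 row(s) of t2.
- t1 (agent_id=8, grp=AX) pairs with 1 row(s) of t2.
- t1 (agent_id=2, grp=AX) has no partner → padded with NULL.
- t1 (agent_id=5, grp=AX) has no partner → padded with NULL.
- t1 (agent_id=2, grp=AX) has no partner → padded with NULL.
Total: 2 matched + 3 padded = 5 rows.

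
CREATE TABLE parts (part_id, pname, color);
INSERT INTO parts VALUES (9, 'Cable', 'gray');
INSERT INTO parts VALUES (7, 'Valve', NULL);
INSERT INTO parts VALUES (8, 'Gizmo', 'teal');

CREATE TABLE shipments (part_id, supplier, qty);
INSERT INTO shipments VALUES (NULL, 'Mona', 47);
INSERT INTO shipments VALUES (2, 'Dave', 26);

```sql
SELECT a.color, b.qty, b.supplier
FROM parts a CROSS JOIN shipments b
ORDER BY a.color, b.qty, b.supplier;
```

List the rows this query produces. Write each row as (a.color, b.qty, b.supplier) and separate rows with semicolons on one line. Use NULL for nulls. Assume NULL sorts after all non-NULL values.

(gray, 26, Dave); (gray, 47, Mona); (teal, 26, Dave); (teal, 47, Mona); (NULL, 26, Dave); (NULL, 47, Mona)

CROSS JOIN pairs every row of `parts` with every row of `shipments`: 3 × 2 = 6 rows.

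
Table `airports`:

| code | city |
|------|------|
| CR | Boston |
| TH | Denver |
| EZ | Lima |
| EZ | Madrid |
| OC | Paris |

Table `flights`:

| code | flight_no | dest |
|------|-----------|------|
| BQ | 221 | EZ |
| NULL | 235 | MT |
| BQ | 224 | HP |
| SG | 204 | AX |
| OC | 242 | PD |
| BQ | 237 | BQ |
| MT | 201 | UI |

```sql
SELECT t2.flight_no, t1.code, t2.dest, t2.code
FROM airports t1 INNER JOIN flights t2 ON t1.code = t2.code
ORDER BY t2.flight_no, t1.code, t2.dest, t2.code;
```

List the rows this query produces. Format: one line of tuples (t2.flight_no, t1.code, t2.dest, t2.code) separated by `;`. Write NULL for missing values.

INNER JOIN keeps only pairs where the ON condition holds.
Matching on t1.code = t2.code. A NULL in a compared column never satisfies the condition.
- t1 (code=CR) has no partner → excluded.
- t1 (code=TH) has no partner → excluded.
- t1 (code=EZ) has no partner → excluded.
- t1 (code=EZ) has no partner → excluded.
- t1 (code=OC) pairs with 1 row(s) of t2.
After projecting and ordering:
t2.flight_no | t1.code | t2.dest | t2.code
242 | OC | PD | OC

(242, OC, PD, OC)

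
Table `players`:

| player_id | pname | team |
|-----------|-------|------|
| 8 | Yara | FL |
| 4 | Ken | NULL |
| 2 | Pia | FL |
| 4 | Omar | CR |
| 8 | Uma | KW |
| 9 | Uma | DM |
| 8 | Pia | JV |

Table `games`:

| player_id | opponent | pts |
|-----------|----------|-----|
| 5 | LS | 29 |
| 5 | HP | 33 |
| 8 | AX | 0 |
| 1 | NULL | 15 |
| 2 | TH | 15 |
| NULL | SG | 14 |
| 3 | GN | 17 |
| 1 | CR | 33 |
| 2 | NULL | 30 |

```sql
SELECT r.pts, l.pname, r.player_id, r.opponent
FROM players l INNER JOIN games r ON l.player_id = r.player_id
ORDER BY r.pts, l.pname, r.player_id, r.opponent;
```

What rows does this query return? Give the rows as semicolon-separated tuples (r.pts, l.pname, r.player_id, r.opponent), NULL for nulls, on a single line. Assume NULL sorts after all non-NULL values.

INNER JOIN keeps only pairs where the ON condition holds.
Matching on l.player_id = r.player_id. A NULL in a compared column never satisfies the condition.
- l row (player_id=8): matches 1 r row(s) → 1 output row(s).
- l row (player_id=4): no match → dropped.
- l row (player_id=2): matches 2 r row(s) → 2 output row(s).
- l row (player_id=4): no match → dropped.
- l row (player_id=8): matches 1 r row(s) → 1 output row(s).
- l row (player_id=9): no match → dropped.
- l row (player_id=8): matches 1 r row(s) → 1 output row(s).
After projecting and ordering:
r.pts | l.pname | r.player_id | r.opponent
0 | Pia | 8 | AX
0 | Uma | 8 | AX
0 | Yara | 8 | AX
15 | Pia | 2 | TH
30 | Pia | 2 | NULL

(0, Pia, 8, AX); (0, Uma, 8, AX); (0, Yara, 8, AX); (15, Pia, 2, TH); (30, Pia, 2, NULL)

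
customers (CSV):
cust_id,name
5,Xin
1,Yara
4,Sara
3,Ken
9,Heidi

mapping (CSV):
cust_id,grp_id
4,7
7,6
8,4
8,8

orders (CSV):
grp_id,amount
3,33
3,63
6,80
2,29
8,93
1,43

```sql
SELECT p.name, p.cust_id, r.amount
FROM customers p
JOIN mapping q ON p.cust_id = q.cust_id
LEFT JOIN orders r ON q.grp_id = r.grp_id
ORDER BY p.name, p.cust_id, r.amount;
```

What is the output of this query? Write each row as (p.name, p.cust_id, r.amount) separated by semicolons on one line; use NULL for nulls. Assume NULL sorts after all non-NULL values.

(Sara, 4, NULL)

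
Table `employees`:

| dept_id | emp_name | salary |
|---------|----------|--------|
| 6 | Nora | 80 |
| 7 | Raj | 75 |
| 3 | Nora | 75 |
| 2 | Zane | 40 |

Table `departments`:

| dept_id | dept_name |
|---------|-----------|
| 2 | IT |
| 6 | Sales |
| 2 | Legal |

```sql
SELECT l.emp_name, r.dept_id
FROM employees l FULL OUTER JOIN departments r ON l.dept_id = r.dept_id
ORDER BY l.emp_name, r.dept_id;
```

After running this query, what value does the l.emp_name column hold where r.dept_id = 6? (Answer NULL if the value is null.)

FULL OUTER JOIN keeps every row from both sides; unmatched rows get NULL for the other side's columns.
Matching on l.dept_id = r.dept_id.
Matched pairs: 3; unmatched l rows kept: 2; unmatched r rows kept: 0.

Nora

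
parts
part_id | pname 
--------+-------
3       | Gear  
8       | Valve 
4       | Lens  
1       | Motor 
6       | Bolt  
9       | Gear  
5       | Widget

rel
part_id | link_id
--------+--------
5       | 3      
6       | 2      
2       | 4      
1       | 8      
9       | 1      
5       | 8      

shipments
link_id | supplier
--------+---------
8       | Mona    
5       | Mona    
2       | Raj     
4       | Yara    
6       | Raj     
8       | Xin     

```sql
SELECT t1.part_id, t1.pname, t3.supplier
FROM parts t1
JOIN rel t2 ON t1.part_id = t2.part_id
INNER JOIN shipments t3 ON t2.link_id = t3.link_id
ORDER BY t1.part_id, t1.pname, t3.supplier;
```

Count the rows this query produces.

Joins associate left-to-right: parts INNER JOIN rel on part_id gives 5 intermediate row(s).
Then INNER JOIN `shipments t3` on link_id: keep only rows whose t2.link_id appears in t3.
Result: 5 row(s).

5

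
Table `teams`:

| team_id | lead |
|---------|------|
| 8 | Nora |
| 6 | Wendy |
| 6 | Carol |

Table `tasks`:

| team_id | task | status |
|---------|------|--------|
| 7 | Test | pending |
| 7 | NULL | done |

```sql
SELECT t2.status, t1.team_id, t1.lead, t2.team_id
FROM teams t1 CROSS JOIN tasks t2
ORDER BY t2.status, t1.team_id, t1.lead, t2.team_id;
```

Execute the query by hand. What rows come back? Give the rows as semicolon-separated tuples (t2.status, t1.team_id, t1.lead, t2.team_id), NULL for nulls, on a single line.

CROSS JOIN pairs every row of `teams` with every row of `tasks`: 3 × 2 = 6 rows.
After projecting and ordering:
t2.status | t1.team_id | t1.lead | t2.team_id
done | 6 | Carol | 7
done | 6 | Wendy | 7
done | 8 | Nora | 7
pending | 6 | Carol | 7
pending | 6 | Wendy | 7
pending | 8 | Nora | 7

(done, 6, Carol, 7); (done, 6, Wendy, 7); (done, 8, Nora, 7); (pending, 6, Carol, 7); (pending, 6, Wendy, 7); (pending, 8, Nora, 7)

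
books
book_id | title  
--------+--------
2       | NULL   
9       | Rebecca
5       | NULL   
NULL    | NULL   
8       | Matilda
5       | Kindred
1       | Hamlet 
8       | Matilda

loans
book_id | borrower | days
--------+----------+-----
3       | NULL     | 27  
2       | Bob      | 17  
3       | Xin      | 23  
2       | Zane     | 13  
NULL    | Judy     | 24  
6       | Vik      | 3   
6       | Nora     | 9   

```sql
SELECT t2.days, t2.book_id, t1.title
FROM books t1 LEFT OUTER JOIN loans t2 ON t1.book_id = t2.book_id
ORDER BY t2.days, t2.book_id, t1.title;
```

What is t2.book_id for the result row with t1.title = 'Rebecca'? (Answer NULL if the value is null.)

NULL

LEFT JOIN keeps every row from `books`; unmatched rows get NULL for `loans`'s columns.
Matching on t1.book_id = t2.book_id. A NULL in a compared column never satisfies the condition.
Matched pairs: 2; unmatched t1 rows kept: 7.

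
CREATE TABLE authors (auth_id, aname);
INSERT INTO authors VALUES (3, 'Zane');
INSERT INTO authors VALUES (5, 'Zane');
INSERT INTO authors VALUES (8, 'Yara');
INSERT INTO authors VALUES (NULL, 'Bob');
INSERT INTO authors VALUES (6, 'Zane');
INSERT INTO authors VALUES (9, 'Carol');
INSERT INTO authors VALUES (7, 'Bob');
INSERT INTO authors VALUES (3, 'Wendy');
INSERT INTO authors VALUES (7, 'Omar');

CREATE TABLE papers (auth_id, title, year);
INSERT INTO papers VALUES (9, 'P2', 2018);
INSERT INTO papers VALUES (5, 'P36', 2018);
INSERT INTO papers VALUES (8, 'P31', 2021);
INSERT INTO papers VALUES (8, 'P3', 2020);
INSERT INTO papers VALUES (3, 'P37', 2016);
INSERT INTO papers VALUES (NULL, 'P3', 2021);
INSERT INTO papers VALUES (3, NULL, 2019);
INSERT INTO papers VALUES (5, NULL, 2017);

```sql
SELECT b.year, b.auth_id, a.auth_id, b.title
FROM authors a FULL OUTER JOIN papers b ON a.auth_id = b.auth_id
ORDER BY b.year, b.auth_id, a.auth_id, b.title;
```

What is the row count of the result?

14

FULL OUTER JOIN keeps every row from both sides; unmatched rows get NULL for the other side's columns.
Matching on a.auth_id = b.auth_id. A NULL in a compared column never satisfies the condition.
- a[0] auth_id=3 → 2 match(es) in b → 2 row(s).
- a[1] auth_id=5 → 2 match(es) in b → 2 row(s).
- a[2] auth_id=8 → 2 match(es) in b → 2 row(s).
- a[3] auth_id=NULL → no match; kept with NULLs on the b side.
- a[4] auth_id=6 → no match; kept with NULLs on the b side.
- a[5] auth_id=9 → 1 match(es) in b → 1 row(s).
- a[6] auth_id=7 → no match; kept with NULLs on the b side.
- a[7] auth_id=3 → 2 match(es) in b → 2 row(s).
- a[8] auth_id=7 → no match; kept with NULLs on the b side.
- 1 row(s) from b found no a partner → padded with NULL.
Total: 9 matched + 5 padded = 14 rows.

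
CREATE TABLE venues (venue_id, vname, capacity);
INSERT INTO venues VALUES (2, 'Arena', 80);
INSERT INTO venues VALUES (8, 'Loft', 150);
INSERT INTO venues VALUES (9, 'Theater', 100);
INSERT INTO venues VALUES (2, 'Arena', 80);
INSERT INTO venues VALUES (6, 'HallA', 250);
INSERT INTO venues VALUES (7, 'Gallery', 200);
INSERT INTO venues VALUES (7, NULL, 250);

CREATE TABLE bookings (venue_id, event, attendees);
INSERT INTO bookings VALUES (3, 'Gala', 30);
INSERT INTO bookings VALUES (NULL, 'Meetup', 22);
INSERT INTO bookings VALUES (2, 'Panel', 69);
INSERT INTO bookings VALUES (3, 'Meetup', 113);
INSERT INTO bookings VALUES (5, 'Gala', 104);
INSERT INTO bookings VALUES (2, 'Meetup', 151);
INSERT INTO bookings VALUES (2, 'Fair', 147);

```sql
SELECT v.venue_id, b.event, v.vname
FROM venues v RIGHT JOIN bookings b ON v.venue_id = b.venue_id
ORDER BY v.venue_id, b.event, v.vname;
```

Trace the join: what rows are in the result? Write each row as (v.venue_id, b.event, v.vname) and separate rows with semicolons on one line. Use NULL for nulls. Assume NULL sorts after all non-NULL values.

(2, Fair, Arena); (2, Fair, Arena); (2, Meetup, Arena); (2, Meetup, Arena); (2, Panel, Arena); (2, Panel, Arena); (NULL, Gala, NULL); (NULL, Gala, NULL); (NULL, Meetup, NULL); (NULL, Meetup, NULL)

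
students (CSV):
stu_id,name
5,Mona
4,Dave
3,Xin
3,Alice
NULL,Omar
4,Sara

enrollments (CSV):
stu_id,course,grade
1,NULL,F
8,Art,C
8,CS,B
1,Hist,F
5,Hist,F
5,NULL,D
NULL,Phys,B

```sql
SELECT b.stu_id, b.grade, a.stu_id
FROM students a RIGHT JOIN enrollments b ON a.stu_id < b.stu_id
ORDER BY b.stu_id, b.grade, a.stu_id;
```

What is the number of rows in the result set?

21

RIGHT JOIN keeps every row from `enrollments`; unmatched rows get NULL for `students`'s columns.
Matching on a.stu_id < b.stu_id. A NULL in a compared column never satisfies the condition.
- stu_id=5: 2 matching b row(s), so 2 row(s) emitted.
- stu_id=4: 4 matching b row(s), so 4 row(s) emitted.
- stu_id=3: 4 matching b row(s), so 4 row(s) emitted.
- stu_id=3: 4 matching b row(s), so 4 row(s) emitted.
- stu_id=NULL: no matching b row.
- stu_id=4: 4 matching b row(s), so 4 row(s) emitted.
- 3 b row(s) had no a match → kept, a columns NULL.
Total: 18 matched + 3 padded = 21 rows.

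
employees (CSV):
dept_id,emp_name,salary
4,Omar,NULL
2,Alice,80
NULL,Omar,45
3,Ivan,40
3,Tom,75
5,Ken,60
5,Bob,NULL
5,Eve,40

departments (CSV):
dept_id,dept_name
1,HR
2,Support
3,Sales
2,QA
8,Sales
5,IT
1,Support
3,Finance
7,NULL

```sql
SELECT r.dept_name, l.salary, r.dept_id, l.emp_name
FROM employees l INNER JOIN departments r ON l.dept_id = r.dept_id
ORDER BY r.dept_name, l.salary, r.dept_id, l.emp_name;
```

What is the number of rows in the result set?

9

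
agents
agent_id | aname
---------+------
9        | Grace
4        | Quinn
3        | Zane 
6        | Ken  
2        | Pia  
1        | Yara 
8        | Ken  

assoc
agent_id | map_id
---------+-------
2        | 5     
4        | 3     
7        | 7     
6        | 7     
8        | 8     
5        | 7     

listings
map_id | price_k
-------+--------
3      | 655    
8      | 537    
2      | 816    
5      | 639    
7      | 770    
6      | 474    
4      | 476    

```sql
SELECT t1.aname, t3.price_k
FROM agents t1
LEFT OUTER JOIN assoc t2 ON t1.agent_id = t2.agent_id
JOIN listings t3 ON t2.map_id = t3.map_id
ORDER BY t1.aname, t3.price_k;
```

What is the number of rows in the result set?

4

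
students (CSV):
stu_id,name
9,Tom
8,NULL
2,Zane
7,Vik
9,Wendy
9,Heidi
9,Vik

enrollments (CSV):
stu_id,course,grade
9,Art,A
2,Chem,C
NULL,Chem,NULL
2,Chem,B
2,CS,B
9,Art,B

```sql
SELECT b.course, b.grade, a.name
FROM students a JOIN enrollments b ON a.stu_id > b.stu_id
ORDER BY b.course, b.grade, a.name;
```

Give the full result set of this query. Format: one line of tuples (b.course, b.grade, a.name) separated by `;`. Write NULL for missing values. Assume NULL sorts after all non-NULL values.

INNER JOIN keeps only pairs where the ON condition holds.
Matching on a.stu_id > b.stu_id. A NULL in a compared column never satisfies the condition.
- stu_id=9: 3 matching b row(s), so 3 row(s) emitted.
- stu_id=8: 3 matching b row(s), so 3 row(s) emitted.
- stu_id=2: no matching b row, dropped.
- stu_id=7: 3 matching b row(s), so 3 row(s) emitted.
- stu_id=9: 3 matching b row(s), so 3 row(s) emitted.
- stu_id=9: 3 matching b row(s), so 3 row(s) emitted.
- stu_id=9: 3 matching b row(s), so 3 row(s) emitted.

(CS, B, Heidi); (CS, B, Tom); (CS, B, Vik); (CS, B, Vik); (CS, B, Wendy); (CS, B, NULL); (Chem, B, Heidi); (Chem, B, Tom); (Chem, B, Vik); (Chem, B, Vik); (Chem, B, Wendy); (Chem, B, NULL); (Chem, C, Heidi); (Chem, C, Tom); (Chem, C, Vik); (Chem, C, Vik); (Chem, C, Wendy); (Chem, C, NULL)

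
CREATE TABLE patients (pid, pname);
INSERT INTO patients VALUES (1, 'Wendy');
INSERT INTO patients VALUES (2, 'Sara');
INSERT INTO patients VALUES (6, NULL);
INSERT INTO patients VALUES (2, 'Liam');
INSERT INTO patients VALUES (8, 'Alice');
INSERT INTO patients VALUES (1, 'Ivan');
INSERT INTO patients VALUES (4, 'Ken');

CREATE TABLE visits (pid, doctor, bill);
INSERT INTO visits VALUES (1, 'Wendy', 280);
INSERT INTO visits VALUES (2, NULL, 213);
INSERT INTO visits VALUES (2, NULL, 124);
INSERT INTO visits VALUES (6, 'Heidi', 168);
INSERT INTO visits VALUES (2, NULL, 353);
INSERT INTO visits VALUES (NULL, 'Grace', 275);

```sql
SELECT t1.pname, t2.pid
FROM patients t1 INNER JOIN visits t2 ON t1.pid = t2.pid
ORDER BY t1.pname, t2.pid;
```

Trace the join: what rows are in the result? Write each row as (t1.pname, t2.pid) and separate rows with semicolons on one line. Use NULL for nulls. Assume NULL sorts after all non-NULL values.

(Ivan, 1); (Liam, 2); (Liam, 2); (Liam, 2); (Sara, 2); (Sara, 2); (Sara, 2); (Wendy, 1); (NULL, 6)

INNER JOIN keeps only pairs where the ON condition holds.
Matching on t1.pid = t2.pid. A NULL in a compared column never satisfies the condition.
Matched pairs: 9.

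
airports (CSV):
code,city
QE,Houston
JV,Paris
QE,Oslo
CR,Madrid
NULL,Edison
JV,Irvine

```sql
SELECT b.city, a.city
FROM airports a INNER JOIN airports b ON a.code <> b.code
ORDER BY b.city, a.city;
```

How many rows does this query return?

16

INNER JOIN keeps only pairs where the ON condition holds.
Matching on a.code <> b.code. A NULL in a compared column never satisfies the condition.
- code=QE: 3 matching b row(s), so 3 row(s) emitted.
- code=JV: 3 matching b row(s), so 3 row(s) emitted.
- code=QE: 3 matching b row(s), so 3 row(s) emitted.
- code=CR: 4 matching b row(s), so 4 row(s) emitted.
- code=NULL: no matching b row, dropped.
- code=JV: 3 matching b row(s), so 3 row(s) emitted.
Total: 16 rows.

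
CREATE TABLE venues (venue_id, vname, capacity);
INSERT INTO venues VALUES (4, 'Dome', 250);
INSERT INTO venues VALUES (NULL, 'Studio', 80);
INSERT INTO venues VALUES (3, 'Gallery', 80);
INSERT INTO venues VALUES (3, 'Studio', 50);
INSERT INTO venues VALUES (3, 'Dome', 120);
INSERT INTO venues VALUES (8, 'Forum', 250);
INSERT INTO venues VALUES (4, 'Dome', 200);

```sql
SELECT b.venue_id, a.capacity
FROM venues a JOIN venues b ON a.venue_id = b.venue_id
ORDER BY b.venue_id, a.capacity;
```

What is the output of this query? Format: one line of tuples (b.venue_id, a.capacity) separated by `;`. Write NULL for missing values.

INNER JOIN keeps only pairs where the ON condition holds.
Matching on a.venue_id = b.venue_id. A NULL in a compared column never satisfies the condition.
- a (venue_id=4) pairs with 2 row(s) of b.
- a (venue_id=NULL) has no partner → excluded.
- a (venue_id=3) pairs with 3 row(s) of b.
- a (venue_id=3) pairs with 3 row(s) of b.
- a (venue_id=3) pairs with 3 row(s) of b.
- a (venue_id=8) pairs with 1 row(s) of b.
- a (venue_id=4) pairs with 2 row(s) of b.

(3, 50); (3, 50); (3, 50); (3, 80); (3, 80); (3, 80); (3, 120); (3, 120); (3, 120); (4, 200); (4, 200); (4, 250); (4, 250); (8, 250)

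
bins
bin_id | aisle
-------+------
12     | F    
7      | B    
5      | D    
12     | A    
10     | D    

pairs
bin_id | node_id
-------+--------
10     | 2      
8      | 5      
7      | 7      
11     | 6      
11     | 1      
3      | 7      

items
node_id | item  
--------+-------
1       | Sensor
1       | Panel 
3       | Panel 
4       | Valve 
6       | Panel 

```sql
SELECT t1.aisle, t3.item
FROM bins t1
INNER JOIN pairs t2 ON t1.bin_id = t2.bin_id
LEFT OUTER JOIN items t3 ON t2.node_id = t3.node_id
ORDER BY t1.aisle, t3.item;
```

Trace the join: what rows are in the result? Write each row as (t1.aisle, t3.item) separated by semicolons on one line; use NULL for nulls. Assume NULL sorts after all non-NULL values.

(B, NULL); (D, NULL)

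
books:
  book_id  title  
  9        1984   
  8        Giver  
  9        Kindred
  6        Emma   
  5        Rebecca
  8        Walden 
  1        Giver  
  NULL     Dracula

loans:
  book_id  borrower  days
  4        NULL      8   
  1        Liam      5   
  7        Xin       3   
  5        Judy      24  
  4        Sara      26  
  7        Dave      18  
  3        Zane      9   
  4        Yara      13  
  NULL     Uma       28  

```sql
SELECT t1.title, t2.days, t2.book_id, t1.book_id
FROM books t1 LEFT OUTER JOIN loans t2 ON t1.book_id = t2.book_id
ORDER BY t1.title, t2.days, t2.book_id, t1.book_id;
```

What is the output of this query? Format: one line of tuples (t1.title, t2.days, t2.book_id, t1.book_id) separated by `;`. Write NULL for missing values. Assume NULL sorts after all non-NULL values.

(1984, NULL, NULL, 9); (Dracula, NULL, NULL, NULL); (Emma, NULL, NULL, 6); (Giver, 5, 1, 1); (Giver, NULL, NULL, 8); (Kindred, NULL, NULL, 9); (Rebecca, 24, 5, 5); (Walden, NULL, NULL, 8)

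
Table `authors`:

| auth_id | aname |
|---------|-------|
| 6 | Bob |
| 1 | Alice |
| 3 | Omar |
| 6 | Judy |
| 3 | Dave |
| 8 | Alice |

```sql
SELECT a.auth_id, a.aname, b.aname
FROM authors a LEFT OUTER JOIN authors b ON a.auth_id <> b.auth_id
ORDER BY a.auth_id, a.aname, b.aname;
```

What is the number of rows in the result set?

26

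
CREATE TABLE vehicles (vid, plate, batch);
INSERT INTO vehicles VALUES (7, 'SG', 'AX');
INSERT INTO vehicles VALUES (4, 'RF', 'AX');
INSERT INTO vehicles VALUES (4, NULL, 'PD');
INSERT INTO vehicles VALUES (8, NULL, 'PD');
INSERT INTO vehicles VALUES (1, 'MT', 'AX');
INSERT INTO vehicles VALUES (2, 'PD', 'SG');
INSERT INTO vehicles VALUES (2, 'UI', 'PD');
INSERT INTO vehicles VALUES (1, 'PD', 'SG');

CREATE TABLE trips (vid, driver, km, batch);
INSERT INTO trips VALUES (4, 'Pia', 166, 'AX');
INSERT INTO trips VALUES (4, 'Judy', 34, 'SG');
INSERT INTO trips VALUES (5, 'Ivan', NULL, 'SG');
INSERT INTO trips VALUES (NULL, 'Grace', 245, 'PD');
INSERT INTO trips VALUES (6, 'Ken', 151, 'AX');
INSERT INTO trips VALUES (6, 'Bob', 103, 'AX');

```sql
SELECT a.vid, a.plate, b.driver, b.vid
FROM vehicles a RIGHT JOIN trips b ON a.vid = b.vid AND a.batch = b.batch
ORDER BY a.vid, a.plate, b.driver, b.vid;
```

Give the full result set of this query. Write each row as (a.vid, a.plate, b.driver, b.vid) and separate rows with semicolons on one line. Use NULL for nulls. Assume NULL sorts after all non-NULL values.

RIGHT JOIN keeps every row from `trips`; unmatched rows get NULL for `vehicles`'s columns.
Matching on a.vid = b.vid AND a.batch = b.batch. A NULL in a compared column never satisfies the condition.
- vid=7, batch=AX: no matching b row.
- vid=4, batch=AX: 1 matching b row(s), so 1 row(s) emitted.
- vid=4, batch=PD: no matching b row.
- vid=8, batch=PD: no matching b row.
- vid=1, batch=AX: no matching b row.
- vid=2, batch=SG: no matching b row.
- vid=2, batch=PD: no matching b row.
- vid=1, batch=SG: no matching b row.
- 5 row(s) from b found no a partner → padded with NULL.
After projecting and ordering:
a.vid | a.plate | b.driver | b.vid
4 | RF | Pia | 4
NULL | NULL | Bob | 6
NULL | NULL | Grace | NULL
NULL | NULL | Ivan | 5
NULL | NULL | Judy | 4
NULL | NULL | Ken | 6

(4, RF, Pia, 4); (NULL, NULL, Bob, 6); (NULL, NULL, Grace, NULL); (NULL, NULL, Ivan, 5); (NULL, NULL, Judy, 4); (NULL, NULL, Ken, 6)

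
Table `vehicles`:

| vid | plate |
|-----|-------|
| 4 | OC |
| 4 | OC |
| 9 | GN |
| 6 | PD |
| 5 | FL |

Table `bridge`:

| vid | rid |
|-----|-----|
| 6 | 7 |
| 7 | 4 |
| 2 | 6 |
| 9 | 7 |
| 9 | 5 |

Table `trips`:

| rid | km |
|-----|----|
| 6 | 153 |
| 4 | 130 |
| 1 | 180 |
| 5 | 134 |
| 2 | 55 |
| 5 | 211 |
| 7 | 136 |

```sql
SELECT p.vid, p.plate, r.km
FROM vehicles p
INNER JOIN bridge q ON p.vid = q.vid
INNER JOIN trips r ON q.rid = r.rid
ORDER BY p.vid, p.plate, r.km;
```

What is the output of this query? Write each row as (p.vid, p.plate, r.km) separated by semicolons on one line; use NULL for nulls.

(6, PD, 136); (9, GN, 134); (9, GN, 136); (9, GN, 211)

Evaluate left to right. First `vehicles p INNER JOIN bridge q` on vid: 3 row(s).
Then INNER JOIN `trips r` on rid: keep only rows whose q.rid appears in r.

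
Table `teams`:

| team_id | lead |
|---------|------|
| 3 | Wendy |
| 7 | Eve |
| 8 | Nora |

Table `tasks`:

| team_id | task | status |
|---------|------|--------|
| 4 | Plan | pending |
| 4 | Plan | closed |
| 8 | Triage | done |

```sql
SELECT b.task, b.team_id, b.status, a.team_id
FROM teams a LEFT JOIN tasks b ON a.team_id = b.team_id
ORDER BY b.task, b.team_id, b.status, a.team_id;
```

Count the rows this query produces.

3

LEFT JOIN keeps every row from `teams`; unmatched rows get NULL for `tasks`'s columns.
Matching on a.team_id = b.team_id.
- a (team_id=3) has no partner → padded with NULL.
- a (team_id=7) has no partner → padded with NULL.
- a (team_id=8) pairs with 1 row(s) of b.
Total: 1 matched + 2 padded = 3 rows.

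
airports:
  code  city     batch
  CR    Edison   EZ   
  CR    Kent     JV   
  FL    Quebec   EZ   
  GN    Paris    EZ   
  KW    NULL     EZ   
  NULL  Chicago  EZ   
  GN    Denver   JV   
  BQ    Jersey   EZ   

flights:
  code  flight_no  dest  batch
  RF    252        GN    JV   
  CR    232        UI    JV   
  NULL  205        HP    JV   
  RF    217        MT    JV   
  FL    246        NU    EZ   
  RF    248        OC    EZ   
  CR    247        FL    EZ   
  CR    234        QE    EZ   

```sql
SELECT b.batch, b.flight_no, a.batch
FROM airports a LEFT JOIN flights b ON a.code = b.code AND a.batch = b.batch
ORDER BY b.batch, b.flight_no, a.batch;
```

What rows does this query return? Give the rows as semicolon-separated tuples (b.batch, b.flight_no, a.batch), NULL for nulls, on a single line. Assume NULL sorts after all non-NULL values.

(EZ, 234, EZ); (EZ, 246, EZ); (EZ, 247, EZ); (JV, 232, JV); (NULL, NULL, EZ); (NULL, NULL, EZ); (NULL, NULL, EZ); (NULL, NULL, EZ); (NULL, NULL, JV)

LEFT JOIN keeps every row from `airports`; unmatched rows get NULL for `flights`'s columns.
Matching on a.code = b.code AND a.batch = b.batch. A NULL in a compared column never satisfies the condition.
- a row (code=CR, batch=EZ): matches 2 b row(s) → 2 output row(s).
- a row (code=CR, batch=JV): matches 1 b row(s) → 1 output row(s).
- a row (code=FL, batch=EZ): matches 1 b row(s) → 1 output row(s).
- a row (code=GN, batch=EZ): no match → kept, b columns NULL.
- a row (code=KW, batch=EZ): no match → kept, b columns NULL.
- a row (code=NULL, batch=EZ): no match → kept, b columns NULL.
- a row (code=GN, batch=JV): no match → kept, b columns NULL.
- a row (code=BQ, batch=EZ): no match → kept, b columns NULL.
After projecting and ordering:
b.batch | b.flight_no | a.batch
EZ | 234 | EZ
EZ | 246 | EZ
EZ | 247 | EZ
JV | 232 | JV
NULL | NULL | EZ
NULL | NULL | EZ
NULL | NULL | EZ
NULL | NULL | EZ
NULL | NULL | JV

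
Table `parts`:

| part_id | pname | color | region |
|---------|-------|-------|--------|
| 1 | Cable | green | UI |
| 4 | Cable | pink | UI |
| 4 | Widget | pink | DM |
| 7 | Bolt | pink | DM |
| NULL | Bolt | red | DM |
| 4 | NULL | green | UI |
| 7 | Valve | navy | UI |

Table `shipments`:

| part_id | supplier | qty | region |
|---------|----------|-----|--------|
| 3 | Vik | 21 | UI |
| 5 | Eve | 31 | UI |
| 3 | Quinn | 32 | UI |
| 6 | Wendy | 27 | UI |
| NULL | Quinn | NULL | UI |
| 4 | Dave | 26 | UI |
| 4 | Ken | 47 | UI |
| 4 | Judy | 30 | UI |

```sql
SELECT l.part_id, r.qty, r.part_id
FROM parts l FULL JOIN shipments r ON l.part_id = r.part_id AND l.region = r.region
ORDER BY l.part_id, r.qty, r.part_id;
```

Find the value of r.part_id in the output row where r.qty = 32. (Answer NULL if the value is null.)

3

FULL OUTER JOIN keeps every row from both sides; unmatched rows get NULL for the other side's columns.
Matching on l.part_id = r.part_id AND l.region = r.region. A NULL in a compared column never satisfies the condition.
- l row (part_id=1, region=UI): no match → kept, r columns NULL.
- l row (part_id=4, region=UI): matches 3 r row(s) → 3 output row(s).
- l row (part_id=4, region=DM): no match → kept, r columns NULL.
- l row (part_id=7, region=DM): no match → kept, r columns NULL.
- l row (part_id=NULL, region=DM): no match → kept, r columns NULL.
- l row (part_id=4, region=UI): matches 3 r row(s) → 3 output row(s).
- l row (part_id=7, region=UI): no match → kept, r columns NULL.
- 5 r row(s) had no l match → kept, l columns NULL.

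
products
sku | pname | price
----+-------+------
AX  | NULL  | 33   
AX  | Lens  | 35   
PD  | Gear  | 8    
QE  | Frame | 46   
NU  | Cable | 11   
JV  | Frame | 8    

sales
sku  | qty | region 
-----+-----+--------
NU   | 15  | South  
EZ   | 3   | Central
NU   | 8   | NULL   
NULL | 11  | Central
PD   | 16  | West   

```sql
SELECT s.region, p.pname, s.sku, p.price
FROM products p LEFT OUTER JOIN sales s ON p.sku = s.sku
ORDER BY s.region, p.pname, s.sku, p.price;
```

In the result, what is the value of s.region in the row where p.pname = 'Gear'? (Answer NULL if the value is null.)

LEFT JOIN keeps every row from `products`; unmatched rows get NULL for `sales`'s columns.
Matching on p.sku = s.sku. A NULL in a compared column never satisfies the condition.
Matched pairs: 3; unmatched p rows kept: 4.

West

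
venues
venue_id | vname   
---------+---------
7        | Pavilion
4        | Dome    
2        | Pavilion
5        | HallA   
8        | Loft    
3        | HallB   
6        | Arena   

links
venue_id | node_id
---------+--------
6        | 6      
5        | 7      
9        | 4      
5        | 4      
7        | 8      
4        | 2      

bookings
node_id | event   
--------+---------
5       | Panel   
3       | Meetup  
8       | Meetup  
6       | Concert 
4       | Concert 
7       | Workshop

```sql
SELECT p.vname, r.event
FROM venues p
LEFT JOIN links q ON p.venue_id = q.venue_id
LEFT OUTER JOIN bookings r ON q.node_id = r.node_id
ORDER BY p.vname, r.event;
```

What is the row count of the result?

Joins associate left-to-right: venues LEFT JOIN links on venue_id gives 8 intermediate row(s).
Then LEFT JOIN `bookings r` on node_id: each of those 8 rows is kept; rows whose q.node_id has no match in r get NULL for r's columns.
Result: 8 row(s).

8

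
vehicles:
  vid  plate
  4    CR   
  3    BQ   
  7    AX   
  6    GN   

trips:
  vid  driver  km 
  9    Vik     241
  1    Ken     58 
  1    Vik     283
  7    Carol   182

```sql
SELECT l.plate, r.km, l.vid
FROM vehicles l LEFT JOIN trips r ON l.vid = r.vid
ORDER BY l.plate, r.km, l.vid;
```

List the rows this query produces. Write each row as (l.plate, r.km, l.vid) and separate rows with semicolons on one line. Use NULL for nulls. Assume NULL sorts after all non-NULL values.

LEFT JOIN keeps every row from `vehicles`; unmatched rows get NULL for `trips`'s columns.
Matching on l.vid = r.vid.
- vid=4: no r row matches, row kept with r columns NULL.
- vid=3: no r row matches, row kept with r columns NULL.
- vid=7: 1 matching r row(s), so 1 row(s) emitted.
- vid=6: no r row matches, row kept with r columns NULL.
After projecting and ordering:
l.plate | r.km | l.vid
AX | 182 | 7
BQ | NULL | 3
CR | NULL | 4
GN | NULL | 6

(AX, 182, 7); (BQ, NULL, 3); (CR, NULL, 4); (GN, NULL, 6)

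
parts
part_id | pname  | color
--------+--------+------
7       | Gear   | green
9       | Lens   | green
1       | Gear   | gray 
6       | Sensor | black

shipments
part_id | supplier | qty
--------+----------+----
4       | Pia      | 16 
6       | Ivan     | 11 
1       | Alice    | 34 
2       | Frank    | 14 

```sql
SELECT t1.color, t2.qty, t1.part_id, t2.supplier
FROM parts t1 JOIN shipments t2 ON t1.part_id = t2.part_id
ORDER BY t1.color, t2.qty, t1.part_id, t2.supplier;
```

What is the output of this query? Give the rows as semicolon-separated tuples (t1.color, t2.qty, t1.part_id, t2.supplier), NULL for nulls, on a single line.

INNER JOIN keeps only pairs where the ON condition holds.
Matching on t1.part_id = t2.part_id.
- t1 (part_id=7) has no partner → excluded.
- t1 (part_id=9) has no partner → excluded.
- t1 (part_id=1) pairs with 1 row(s) of t2.
- t1 (part_id=6) pairs with 1 row(s) of t2.
After projecting and ordering:
t1.color | t2.qty | t1.part_id | t2.supplier
black | 11 | 6 | Ivan
gray | 34 | 1 | Alice

(black, 11, 6, Ivan); (gray, 34, 1, Alice)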